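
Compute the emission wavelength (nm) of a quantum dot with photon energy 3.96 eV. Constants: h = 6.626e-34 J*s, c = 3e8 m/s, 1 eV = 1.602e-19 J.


Convert energy: E = 3.96 eV = 3.96 * 1.602e-19 = 6.34392e-19 J
lambda = h*c / E = 6.626e-34 * 3e8 / 6.34392e-19
lambda = 3.13339e-07 m = 313.3 nm

313.3


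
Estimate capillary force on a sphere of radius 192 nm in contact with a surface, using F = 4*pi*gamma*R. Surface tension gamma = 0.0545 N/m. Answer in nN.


Convert radius: R = 192 nm = 1.92e-07 m
F = 4 * pi * gamma * R
F = 4 * pi * 0.0545 * 1.92e-07
F = 1.31495e-07 N = 131.4945 nN

131.4945


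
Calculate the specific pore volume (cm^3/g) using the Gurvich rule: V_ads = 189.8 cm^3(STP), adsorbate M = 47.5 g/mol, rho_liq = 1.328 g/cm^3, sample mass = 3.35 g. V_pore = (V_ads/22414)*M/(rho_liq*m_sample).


Moles adsorbed n = V_ads / 22414 = 189.8 / 22414 = 8.467922e-03 mol
Liquid volume V_liq = n * M / rho_liq = 8.467922e-03 * 47.5 / 1.328 = 0.30288 cm^3
Specific pore volume V_pore = V_liq / m_sample = 0.30288 / 3.35
V_pore = 0.0904 cm^3/g

0.0904


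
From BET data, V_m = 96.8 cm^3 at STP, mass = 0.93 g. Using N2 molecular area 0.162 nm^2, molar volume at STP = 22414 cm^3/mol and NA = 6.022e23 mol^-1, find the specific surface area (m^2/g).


Number of moles in monolayer = V_m / 22414 = 96.8 / 22414 = 0.00431873
Number of molecules = moles * NA = 0.00431873 * 6.022e23
SA = molecules * sigma / mass
SA = (96.8 / 22414) * 6.022e23 * 0.162e-18 / 0.93
SA = 453.0 m^2/g

453.0


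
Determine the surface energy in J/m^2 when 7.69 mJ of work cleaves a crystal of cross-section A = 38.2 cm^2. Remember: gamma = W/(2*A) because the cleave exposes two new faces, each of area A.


Convert: A = 38.2 cm^2 = 0.00382 m^2, W = 7.69 mJ = 0.00769 J
Cleaving exposes two faces of area A, so total new surface = 2*A and gamma = W / (2*A)
gamma = 0.00769 / (2 * 0.00382)
gamma = 1.007 J/m^2

1.007


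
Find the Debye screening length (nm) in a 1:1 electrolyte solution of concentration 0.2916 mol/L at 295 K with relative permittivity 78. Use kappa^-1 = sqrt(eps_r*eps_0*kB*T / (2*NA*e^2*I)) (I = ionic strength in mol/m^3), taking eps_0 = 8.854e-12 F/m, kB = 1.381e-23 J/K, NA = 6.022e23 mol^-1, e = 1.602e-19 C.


Ionic strength I = 0.2916 * 1^2 * 1000 = 291.6 mol/m^3
kappa^-1 = sqrt(78 * 8.854e-12 * 1.381e-23 * 295 / (2 * 6.022e23 * (1.602e-19)^2 * 291.6))
kappa^-1 = 0.559 nm

0.559


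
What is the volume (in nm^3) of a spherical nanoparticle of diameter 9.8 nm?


Radius r = 9.8/2 = 4.9 nm
Volume V = (4/3) * pi * r^3
V = (4/3) * pi * (4.9)^3
V = 492.81 nm^3

492.81


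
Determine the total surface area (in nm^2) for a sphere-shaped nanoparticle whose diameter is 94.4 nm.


Radius r = 94.4/2 = 47.2 nm
Surface area SA = 4 * pi * r^2
SA = 4 * pi * (47.2)^2
SA = 27995.86 nm^2

27995.86


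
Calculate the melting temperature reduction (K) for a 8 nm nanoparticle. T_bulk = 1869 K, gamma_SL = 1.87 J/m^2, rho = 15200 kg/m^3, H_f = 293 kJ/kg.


Radius R = 8/2 = 4 nm = 4e-09 m
Convert H_f = 293 kJ/kg = 293000 J/kg
dT = 2 * gamma_SL * T_bulk / (rho * H_f * R)
dT = 2 * 1.87 * 1869 / (15200 * 293000 * 4e-09)
dT = 392.4 K

392.4


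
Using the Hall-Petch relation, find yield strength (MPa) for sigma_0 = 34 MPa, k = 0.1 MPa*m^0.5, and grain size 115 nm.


d = 115 nm = 1.15e-07 m
sqrt(d) = 0.0003391165
Hall-Petch contribution = k / sqrt(d) = 0.1 / 0.0003391165 = 294.9 MPa
sigma = sigma_0 + k/sqrt(d) = 34 + 294.9 = 328.9 MPa

328.9


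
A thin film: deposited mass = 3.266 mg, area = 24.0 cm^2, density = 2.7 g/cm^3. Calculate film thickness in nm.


Convert: m = 3.266 mg = 3.2660e-06 kg, A = 24.0 cm^2 = 2.4000e-03 m^2, rho = 2.7 g/cm^3 = 2700 kg/m^3
t = m / (A * rho)
t = 3.2660e-06 / (2.4000e-03 * 2700)
t = 5.0401e-07 m = 504.0 nm

504.0


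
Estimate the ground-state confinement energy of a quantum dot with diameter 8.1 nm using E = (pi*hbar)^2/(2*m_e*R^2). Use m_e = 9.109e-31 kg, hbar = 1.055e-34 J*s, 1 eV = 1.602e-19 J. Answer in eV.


Radius R = 8.1/2 = 4.05 nm = 4.05e-09 m
E = (pi * 1.055e-34)^2 / (2 * 9.109e-31 * (4.05e-09)^2)
E(J) = 3.67616e-21
E = E(J) / 1.602e-19 = 0.0229 eV

0.0229


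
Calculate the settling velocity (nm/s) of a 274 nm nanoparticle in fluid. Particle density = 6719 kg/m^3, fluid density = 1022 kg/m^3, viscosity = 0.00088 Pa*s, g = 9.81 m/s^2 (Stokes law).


Radius R = 274/2 nm = 1.37e-07 m
Density difference = 6719 - 1022 = 5697 kg/m^3
v = 2 * R^2 * (rho_p - rho_f) * g / (9 * eta)
v = 2 * (1.37e-07)^2 * 5697 * 9.81 / (9 * 0.00088)
v = 2.64887e-07 m/s = 264.8873 nm/s

264.8873


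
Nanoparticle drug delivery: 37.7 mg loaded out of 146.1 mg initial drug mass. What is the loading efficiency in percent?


Drug loading efficiency = (drug loaded / drug initial) * 100
DLE = 37.7 / 146.1 * 100
DLE = 0.258 * 100
DLE = 25.8%

25.8


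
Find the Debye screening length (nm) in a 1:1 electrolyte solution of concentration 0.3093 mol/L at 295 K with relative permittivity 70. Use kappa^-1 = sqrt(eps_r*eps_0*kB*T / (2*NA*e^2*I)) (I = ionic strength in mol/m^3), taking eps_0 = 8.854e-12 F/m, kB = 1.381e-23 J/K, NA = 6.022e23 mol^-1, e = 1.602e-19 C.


Ionic strength I = 0.3093 * 1^2 * 1000 = 309.3 mol/m^3
kappa^-1 = sqrt(70 * 8.854e-12 * 1.381e-23 * 295 / (2 * 6.022e23 * (1.602e-19)^2 * 309.3))
kappa^-1 = 0.514 nm

0.514


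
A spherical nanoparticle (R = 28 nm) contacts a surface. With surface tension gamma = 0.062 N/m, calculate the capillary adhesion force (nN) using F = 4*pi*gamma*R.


Convert radius: R = 28 nm = 2.8e-08 m
F = 4 * pi * gamma * R
F = 4 * pi * 0.062 * 2.8e-08
F = 2.18152e-08 N = 21.8152 nN

21.8152


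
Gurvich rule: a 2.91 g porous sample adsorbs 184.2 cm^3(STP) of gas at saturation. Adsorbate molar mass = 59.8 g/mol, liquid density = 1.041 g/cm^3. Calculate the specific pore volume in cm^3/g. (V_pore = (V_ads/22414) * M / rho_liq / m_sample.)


Moles adsorbed n = V_ads / 22414 = 184.2 / 22414 = 8.218078e-03 mol
Liquid volume V_liq = n * M / rho_liq = 8.218078e-03 * 59.8 / 1.041 = 0.47209 cm^3
Specific pore volume V_pore = V_liq / m_sample = 0.47209 / 2.91
V_pore = 0.1622 cm^3/g

0.1622


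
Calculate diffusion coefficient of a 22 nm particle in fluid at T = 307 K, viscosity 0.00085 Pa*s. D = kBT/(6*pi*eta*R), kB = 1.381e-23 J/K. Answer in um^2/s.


Radius R = 22/2 = 11 nm = 1.1e-08 m
D = kB*T / (6*pi*eta*R)
D = 1.381e-23 * 307 / (6 * pi * 0.00085 * 1.1e-08)
D = 2.40558e-11 m^2/s = 24.056 um^2/s

24.056


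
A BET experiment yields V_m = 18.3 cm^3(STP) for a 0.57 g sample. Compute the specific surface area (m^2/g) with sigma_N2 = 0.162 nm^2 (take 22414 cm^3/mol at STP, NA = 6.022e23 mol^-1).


Number of moles in monolayer = V_m / 22414 = 18.3 / 22414 = 0.00081645
Number of molecules = moles * NA = 0.00081645 * 6.022e23
SA = molecules * sigma / mass
SA = (18.3 / 22414) * 6.022e23 * 0.162e-18 / 0.57
SA = 139.7 m^2/g

139.7


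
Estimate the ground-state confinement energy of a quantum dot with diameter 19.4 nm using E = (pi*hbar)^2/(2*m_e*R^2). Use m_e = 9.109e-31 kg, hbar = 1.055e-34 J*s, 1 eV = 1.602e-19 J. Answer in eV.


Radius R = 19.4/2 = 9.7 nm = 9.7e-09 m
E = (pi * 1.055e-34)^2 / (2 * 9.109e-31 * (9.7e-09)^2)
E(J) = 6.40856e-22
E = E(J) / 1.602e-19 = 0.004 eV

0.004


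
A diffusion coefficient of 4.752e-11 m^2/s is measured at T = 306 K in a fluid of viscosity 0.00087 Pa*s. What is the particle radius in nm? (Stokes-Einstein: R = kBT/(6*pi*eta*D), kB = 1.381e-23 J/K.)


Stokes-Einstein: R = kB*T / (6*pi*eta*D)
R = 1.381e-23 * 306 / (6 * pi * 0.00087 * 4.752e-11)
R = 5.42273e-09 m = 5.42 nm

5.42


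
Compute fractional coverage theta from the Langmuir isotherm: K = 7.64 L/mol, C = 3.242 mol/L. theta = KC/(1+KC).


Langmuir isotherm: theta = K*C / (1 + K*C)
K*C = 7.64 * 3.242 = 24.76888
theta = 24.76888 / (1 + 24.76888) = 24.76888 / 25.76888
theta = 0.9612

0.9612


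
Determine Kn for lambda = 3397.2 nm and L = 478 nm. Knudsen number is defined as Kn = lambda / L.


Knudsen number Kn = lambda / L
Kn = 3397.2 / 478
Kn = 7.1071

7.1071


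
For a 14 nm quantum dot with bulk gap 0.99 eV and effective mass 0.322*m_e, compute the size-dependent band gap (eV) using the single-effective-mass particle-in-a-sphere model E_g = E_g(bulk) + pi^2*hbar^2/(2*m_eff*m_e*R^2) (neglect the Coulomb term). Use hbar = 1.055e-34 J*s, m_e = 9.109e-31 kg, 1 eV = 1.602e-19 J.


Radius R = 14/2 nm = 7e-09 m
Confinement energy dE = pi^2 * hbar^2 / (2 * m_eff * m_e * R^2)
dE = pi^2 * (1.055e-34)^2 / (2 * 0.322 * 9.109e-31 * (7e-09)^2) J, divided by 1.602e-19 J/eV
dE = 0.0239 eV
Total band gap = E_g(bulk) + dE = 0.99 + 0.0239 = 1.0139 eV

1.0139


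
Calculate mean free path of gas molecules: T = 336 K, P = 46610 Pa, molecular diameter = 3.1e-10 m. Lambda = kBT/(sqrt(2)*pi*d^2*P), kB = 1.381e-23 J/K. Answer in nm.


Mean free path: lambda = kB*T / (sqrt(2) * pi * d^2 * P)
lambda = 1.381e-23 * 336 / (sqrt(2) * pi * (3.1e-10)^2 * 46610)
lambda = 2.33166e-07 m
lambda = 233.17 nm

233.17


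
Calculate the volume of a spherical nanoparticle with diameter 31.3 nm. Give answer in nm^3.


Radius r = 31.3/2 = 15.65 nm
Volume V = (4/3) * pi * r^3
V = (4/3) * pi * (15.65)^3
V = 16055.79 nm^3

16055.79


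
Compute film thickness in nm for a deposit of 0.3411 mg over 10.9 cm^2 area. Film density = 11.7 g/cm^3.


Convert: m = 0.3411 mg = 3.4110e-07 kg, A = 10.9 cm^2 = 1.0900e-03 m^2, rho = 11.7 g/cm^3 = 11700 kg/m^3
t = m / (A * rho)
t = 3.4110e-07 / (1.0900e-03 * 11700)
t = 2.6747e-08 m = 26.7 nm

26.7


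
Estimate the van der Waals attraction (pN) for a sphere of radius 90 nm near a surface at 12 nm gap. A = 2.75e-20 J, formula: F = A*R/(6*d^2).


Convert to SI: R = 90 nm = 9e-08 m, d = 12 nm = 1.2e-08 m
F = A * R / (6 * d^2)
F = 2.75e-20 * 9e-08 / (6 * (1.2e-08)^2)
F = 2.86458e-12 N = 2.865 pN

2.865


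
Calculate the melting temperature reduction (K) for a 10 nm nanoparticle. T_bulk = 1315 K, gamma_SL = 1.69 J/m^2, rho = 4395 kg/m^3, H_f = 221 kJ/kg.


Radius R = 10/2 = 5 nm = 5e-09 m
Convert H_f = 221 kJ/kg = 221000 J/kg
dT = 2 * gamma_SL * T_bulk / (rho * H_f * R)
dT = 2 * 1.69 * 1315 / (4395 * 221000 * 5e-09)
dT = 915.2 K

915.2


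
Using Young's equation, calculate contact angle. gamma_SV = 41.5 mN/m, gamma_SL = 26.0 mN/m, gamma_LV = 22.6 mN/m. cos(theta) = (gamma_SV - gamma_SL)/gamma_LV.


cos(theta) = (gamma_SV - gamma_SL) / gamma_LV
cos(theta) = (41.5 - 26.0) / 22.6
cos(theta) = 0.685841
theta = arccos(0.685841) = 46.7 degrees

46.7


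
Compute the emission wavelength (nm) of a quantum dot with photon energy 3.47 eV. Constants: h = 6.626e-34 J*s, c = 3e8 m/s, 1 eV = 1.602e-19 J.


Convert energy: E = 3.47 eV = 3.47 * 1.602e-19 = 5.55894e-19 J
lambda = h*c / E = 6.626e-34 * 3e8 / 5.55894e-19
lambda = 3.57586e-07 m = 357.6 nm

357.6


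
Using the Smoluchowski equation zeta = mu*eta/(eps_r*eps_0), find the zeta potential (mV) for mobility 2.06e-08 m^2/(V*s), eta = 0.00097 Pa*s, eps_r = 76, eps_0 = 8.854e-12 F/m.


Smoluchowski equation: zeta = mu * eta / (eps_r * eps_0)
zeta = 2.06e-08 * 0.00097 / (76 * 8.854e-12)
zeta = 0.029695 V = 29.7 mV

29.7


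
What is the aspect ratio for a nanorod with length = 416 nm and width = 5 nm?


Aspect ratio AR = length / diameter
AR = 416 / 5
AR = 83.2

83.2


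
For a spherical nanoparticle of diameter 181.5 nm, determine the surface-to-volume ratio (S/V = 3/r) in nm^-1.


Radius r = 181.5/2 = 90.75 nm
S/V = 3 / r = 3 / 90.75
S/V = 0.0331 nm^-1

0.0331


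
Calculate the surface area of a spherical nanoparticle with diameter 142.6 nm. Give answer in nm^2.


Radius r = 142.6/2 = 71.3 nm
Surface area SA = 4 * pi * r^2
SA = 4 * pi * (71.3)^2
SA = 63883.53 nm^2

63883.53


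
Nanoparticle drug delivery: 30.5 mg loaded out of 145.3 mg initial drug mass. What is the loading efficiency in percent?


Drug loading efficiency = (drug loaded / drug initial) * 100
DLE = 30.5 / 145.3 * 100
DLE = 0.2099 * 100
DLE = 20.99%

20.99


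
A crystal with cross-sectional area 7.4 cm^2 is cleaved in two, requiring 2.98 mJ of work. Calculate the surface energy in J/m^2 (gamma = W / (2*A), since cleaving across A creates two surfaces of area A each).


Convert: A = 7.4 cm^2 = 0.00074 m^2, W = 2.98 mJ = 0.00298 J
Cleaving exposes two faces of area A, so total new surface = 2*A and gamma = W / (2*A)
gamma = 0.00298 / (2 * 0.00074)
gamma = 2.014 J/m^2

2.014


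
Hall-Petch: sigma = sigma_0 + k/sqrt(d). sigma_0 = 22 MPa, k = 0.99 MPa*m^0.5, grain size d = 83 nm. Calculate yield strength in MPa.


d = 83 nm = 8.3e-08 m
sqrt(d) = 0.0002880972
Hall-Petch contribution = k / sqrt(d) = 0.99 / 0.0002880972 = 3436.3 MPa
sigma = sigma_0 + k/sqrt(d) = 22 + 3436.3 = 3458.3 MPa

3458.3


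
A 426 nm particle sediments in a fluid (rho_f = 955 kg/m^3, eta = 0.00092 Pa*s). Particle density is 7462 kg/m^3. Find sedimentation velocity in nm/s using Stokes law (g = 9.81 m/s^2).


Radius R = 426/2 nm = 2.13e-07 m
Density difference = 7462 - 955 = 6507 kg/m^3
v = 2 * R^2 * (rho_p - rho_f) * g / (9 * eta)
v = 2 * (2.13e-07)^2 * 6507 * 9.81 / (9 * 0.00092)
v = 6.99534e-07 m/s = 699.5338 nm/s

699.5338


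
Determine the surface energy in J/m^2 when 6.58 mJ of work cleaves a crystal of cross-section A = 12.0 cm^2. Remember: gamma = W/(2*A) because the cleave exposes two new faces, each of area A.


Convert: A = 12.0 cm^2 = 0.0012 m^2, W = 6.58 mJ = 0.00658 J
Cleaving exposes two faces of area A, so total new surface = 2*A and gamma = W / (2*A)
gamma = 0.00658 / (2 * 0.0012)
gamma = 2.742 J/m^2

2.742


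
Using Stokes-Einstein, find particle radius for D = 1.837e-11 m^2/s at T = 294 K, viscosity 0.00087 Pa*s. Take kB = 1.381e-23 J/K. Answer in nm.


Stokes-Einstein: R = kB*T / (6*pi*eta*D)
R = 1.381e-23 * 294 / (6 * pi * 0.00087 * 1.837e-11)
R = 1.34776e-08 m = 13.48 nm

13.48


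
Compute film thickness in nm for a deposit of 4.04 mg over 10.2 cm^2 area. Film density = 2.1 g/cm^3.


Convert: m = 4.04 mg = 4.0400e-06 kg, A = 10.2 cm^2 = 1.0200e-03 m^2, rho = 2.1 g/cm^3 = 2100 kg/m^3
t = m / (A * rho)
t = 4.0400e-06 / (1.0200e-03 * 2100)
t = 1.8861e-06 m = 1886.1 nm

1886.1


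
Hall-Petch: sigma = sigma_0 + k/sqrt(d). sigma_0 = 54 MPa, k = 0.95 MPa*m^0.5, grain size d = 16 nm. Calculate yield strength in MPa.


d = 16 nm = 1.6e-08 m
sqrt(d) = 0.0001264911
Hall-Petch contribution = k / sqrt(d) = 0.95 / 0.0001264911 = 7510.4 MPa
sigma = sigma_0 + k/sqrt(d) = 54 + 7510.4 = 7564.4 MPa

7564.4


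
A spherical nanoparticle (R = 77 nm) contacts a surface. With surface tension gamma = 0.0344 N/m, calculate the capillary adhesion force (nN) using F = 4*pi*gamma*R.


Convert radius: R = 77 nm = 7.7e-08 m
F = 4 * pi * gamma * R
F = 4 * pi * 0.0344 * 7.7e-08
F = 3.32858e-08 N = 33.2858 nN

33.2858


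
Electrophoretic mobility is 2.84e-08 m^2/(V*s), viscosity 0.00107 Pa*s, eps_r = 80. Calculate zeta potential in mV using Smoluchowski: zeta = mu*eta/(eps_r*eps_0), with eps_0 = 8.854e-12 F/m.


Smoluchowski equation: zeta = mu * eta / (eps_r * eps_0)
zeta = 2.84e-08 * 0.00107 / (80 * 8.854e-12)
zeta = 0.042902 V = 42.9 mV

42.9


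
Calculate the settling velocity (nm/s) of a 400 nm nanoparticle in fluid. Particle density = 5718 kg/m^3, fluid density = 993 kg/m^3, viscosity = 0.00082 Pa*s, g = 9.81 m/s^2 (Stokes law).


Radius R = 400/2 nm = 2e-07 m
Density difference = 5718 - 993 = 4725 kg/m^3
v = 2 * R^2 * (rho_p - rho_f) * g / (9 * eta)
v = 2 * (2e-07)^2 * 4725 * 9.81 / (9 * 0.00082)
v = 5.02463e-07 m/s = 502.4634 nm/s

502.4634


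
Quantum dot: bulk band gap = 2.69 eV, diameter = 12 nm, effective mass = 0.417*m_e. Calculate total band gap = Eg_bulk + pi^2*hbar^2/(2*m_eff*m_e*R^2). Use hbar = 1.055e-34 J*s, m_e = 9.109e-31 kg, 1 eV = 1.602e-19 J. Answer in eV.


Radius R = 12/2 nm = 6e-09 m
Confinement energy dE = pi^2 * hbar^2 / (2 * m_eff * m_e * R^2)
dE = pi^2 * (1.055e-34)^2 / (2 * 0.417 * 9.109e-31 * (6e-09)^2) J, divided by 1.602e-19 J/eV
dE = 0.0251 eV
Total band gap = E_g(bulk) + dE = 2.69 + 0.0251 = 2.7151 eV

2.7151


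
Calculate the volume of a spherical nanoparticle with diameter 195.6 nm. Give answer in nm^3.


Radius r = 195.6/2 = 97.8 nm
Volume V = (4/3) * pi * r^3
V = (4/3) * pi * (97.8)^3
V = 3918367.57 nm^3

3918367.57


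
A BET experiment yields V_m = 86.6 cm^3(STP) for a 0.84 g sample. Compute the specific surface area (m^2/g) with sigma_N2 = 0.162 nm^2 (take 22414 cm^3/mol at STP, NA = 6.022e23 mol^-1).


Number of moles in monolayer = V_m / 22414 = 86.6 / 22414 = 0.00386366
Number of molecules = moles * NA = 0.00386366 * 6.022e23
SA = molecules * sigma / mass
SA = (86.6 / 22414) * 6.022e23 * 0.162e-18 / 0.84
SA = 448.7 m^2/g

448.7


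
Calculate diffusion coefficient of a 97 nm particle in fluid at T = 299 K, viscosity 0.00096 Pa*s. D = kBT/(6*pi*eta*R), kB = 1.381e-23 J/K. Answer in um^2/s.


Radius R = 97/2 = 48.5 nm = 4.85e-08 m
D = kB*T / (6*pi*eta*R)
D = 1.381e-23 * 299 / (6 * pi * 0.00096 * 4.85e-08)
D = 4.7049e-12 m^2/s = 4.705 um^2/s

4.705


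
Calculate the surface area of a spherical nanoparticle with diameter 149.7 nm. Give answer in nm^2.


Radius r = 149.7/2 = 74.85 nm
Surface area SA = 4 * pi * r^2
SA = 4 * pi * (74.85)^2
SA = 70403.37 nm^2

70403.37


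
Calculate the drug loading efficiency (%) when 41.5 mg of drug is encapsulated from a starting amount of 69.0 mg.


Drug loading efficiency = (drug loaded / drug initial) * 100
DLE = 41.5 / 69.0 * 100
DLE = 0.6014 * 100
DLE = 60.14%

60.14


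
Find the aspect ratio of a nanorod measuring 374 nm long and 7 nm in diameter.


Aspect ratio AR = length / diameter
AR = 374 / 7
AR = 53.43

53.43


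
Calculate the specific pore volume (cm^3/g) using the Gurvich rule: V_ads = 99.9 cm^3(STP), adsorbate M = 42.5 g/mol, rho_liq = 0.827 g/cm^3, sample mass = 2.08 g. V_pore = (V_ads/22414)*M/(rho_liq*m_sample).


Moles adsorbed n = V_ads / 22414 = 99.9 / 22414 = 4.457036e-03 mol
Liquid volume V_liq = n * M / rho_liq = 4.457036e-03 * 42.5 / 0.827 = 0.22905 cm^3
Specific pore volume V_pore = V_liq / m_sample = 0.22905 / 2.08
V_pore = 0.1101 cm^3/g

0.1101


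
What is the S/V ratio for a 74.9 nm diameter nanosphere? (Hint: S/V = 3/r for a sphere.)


Radius r = 74.9/2 = 37.45 nm
S/V = 3 / r = 3 / 37.45
S/V = 0.0801 nm^-1

0.0801


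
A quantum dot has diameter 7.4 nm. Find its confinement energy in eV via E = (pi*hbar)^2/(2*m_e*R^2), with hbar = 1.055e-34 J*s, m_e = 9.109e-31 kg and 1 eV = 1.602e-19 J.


Radius R = 7.4/2 = 3.7 nm = 3.7e-09 m
E = (pi * 1.055e-34)^2 / (2 * 9.109e-31 * (3.7e-09)^2)
E(J) = 4.40454e-21
E = E(J) / 1.602e-19 = 0.0275 eV

0.0275


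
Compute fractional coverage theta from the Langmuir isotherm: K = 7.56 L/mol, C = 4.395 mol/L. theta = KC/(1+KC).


Langmuir isotherm: theta = K*C / (1 + K*C)
K*C = 7.56 * 4.395 = 33.2262
theta = 33.2262 / (1 + 33.2262) = 33.2262 / 34.2262
theta = 0.9708

0.9708


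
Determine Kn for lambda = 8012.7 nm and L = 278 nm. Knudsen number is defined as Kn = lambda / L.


Knudsen number Kn = lambda / L
Kn = 8012.7 / 278
Kn = 28.8227

28.8227


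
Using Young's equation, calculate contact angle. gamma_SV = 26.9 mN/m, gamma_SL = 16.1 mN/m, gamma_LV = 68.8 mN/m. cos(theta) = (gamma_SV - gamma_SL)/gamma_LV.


cos(theta) = (gamma_SV - gamma_SL) / gamma_LV
cos(theta) = (26.9 - 16.1) / 68.8
cos(theta) = 0.156977
theta = arccos(0.156977) = 80.97 degrees

80.97


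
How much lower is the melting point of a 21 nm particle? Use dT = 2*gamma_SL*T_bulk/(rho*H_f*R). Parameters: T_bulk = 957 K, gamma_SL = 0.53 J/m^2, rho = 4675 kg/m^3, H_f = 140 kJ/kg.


Radius R = 21/2 = 10.5 nm = 1.05e-08 m
Convert H_f = 140 kJ/kg = 140000 J/kg
dT = 2 * gamma_SL * T_bulk / (rho * H_f * R)
dT = 2 * 0.53 * 957 / (4675 * 140000 * 1.05e-08)
dT = 147.6 K

147.6


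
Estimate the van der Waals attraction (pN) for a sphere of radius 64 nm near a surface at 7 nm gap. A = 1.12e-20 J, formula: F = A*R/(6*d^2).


Convert to SI: R = 64 nm = 6.4e-08 m, d = 7 nm = 7e-09 m
F = A * R / (6 * d^2)
F = 1.12e-20 * 6.4e-08 / (6 * (7e-09)^2)
F = 2.4381e-12 N = 2.438 pN

2.438


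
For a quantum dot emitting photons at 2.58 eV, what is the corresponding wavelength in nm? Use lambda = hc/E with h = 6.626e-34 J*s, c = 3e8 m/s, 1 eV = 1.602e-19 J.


Convert energy: E = 2.58 eV = 2.58 * 1.602e-19 = 4.13316e-19 J
lambda = h*c / E = 6.626e-34 * 3e8 / 4.13316e-19
lambda = 4.8094e-07 m = 480.9 nm

480.9


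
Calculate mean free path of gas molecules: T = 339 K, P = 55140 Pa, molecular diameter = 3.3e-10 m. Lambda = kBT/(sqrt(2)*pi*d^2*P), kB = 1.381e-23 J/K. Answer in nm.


Mean free path: lambda = kB*T / (sqrt(2) * pi * d^2 * P)
lambda = 1.381e-23 * 339 / (sqrt(2) * pi * (3.3e-10)^2 * 55140)
lambda = 1.75483e-07 m
lambda = 175.48 nm

175.48


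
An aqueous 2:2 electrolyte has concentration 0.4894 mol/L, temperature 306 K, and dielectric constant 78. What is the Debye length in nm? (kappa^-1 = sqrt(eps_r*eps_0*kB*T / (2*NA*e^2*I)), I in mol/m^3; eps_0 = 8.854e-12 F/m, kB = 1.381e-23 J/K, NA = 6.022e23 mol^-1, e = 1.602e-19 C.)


Ionic strength I = 0.4894 * 2^2 * 1000 = 1957.6 mol/m^3
kappa^-1 = sqrt(78 * 8.854e-12 * 1.381e-23 * 306 / (2 * 6.022e23 * (1.602e-19)^2 * 1957.6))
kappa^-1 = 0.22 nm

0.22


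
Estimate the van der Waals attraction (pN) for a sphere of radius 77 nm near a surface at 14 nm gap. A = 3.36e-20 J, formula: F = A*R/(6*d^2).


Convert to SI: R = 77 nm = 7.7e-08 m, d = 14 nm = 1.4e-08 m
F = A * R / (6 * d^2)
F = 3.36e-20 * 7.7e-08 / (6 * (1.4e-08)^2)
F = 2.2e-12 N = 2.2 pN

2.2


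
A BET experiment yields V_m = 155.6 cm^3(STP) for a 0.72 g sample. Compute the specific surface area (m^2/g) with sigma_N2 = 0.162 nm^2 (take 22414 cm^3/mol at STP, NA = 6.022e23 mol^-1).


Number of moles in monolayer = V_m / 22414 = 155.6 / 22414 = 0.00694209
Number of molecules = moles * NA = 0.00694209 * 6.022e23
SA = molecules * sigma / mass
SA = (155.6 / 22414) * 6.022e23 * 0.162e-18 / 0.72
SA = 940.6 m^2/g

940.6


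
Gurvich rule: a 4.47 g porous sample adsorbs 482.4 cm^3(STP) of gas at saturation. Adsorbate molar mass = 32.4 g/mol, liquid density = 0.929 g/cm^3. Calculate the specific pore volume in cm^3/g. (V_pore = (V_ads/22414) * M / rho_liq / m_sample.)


Moles adsorbed n = V_ads / 22414 = 482.4 / 22414 = 2.152226e-02 mol
Liquid volume V_liq = n * M / rho_liq = 2.152226e-02 * 32.4 / 0.929 = 0.75061 cm^3
Specific pore volume V_pore = V_liq / m_sample = 0.75061 / 4.47
V_pore = 0.1679 cm^3/g

0.1679


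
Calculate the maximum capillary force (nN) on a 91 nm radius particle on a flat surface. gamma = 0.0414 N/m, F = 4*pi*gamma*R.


Convert radius: R = 91 nm = 9.1e-08 m
F = 4 * pi * gamma * R
F = 4 * pi * 0.0414 * 9.1e-08
F = 4.73425e-08 N = 47.3425 nN

47.3425


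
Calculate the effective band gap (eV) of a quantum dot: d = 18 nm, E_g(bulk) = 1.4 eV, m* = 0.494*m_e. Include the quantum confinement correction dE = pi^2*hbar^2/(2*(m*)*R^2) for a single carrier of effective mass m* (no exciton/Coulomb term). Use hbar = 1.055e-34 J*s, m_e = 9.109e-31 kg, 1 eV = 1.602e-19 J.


Radius R = 18/2 nm = 9e-09 m
Confinement energy dE = pi^2 * hbar^2 / (2 * m_eff * m_e * R^2)
dE = pi^2 * (1.055e-34)^2 / (2 * 0.494 * 9.109e-31 * (9e-09)^2) J, divided by 1.602e-19 J/eV
dE = 0.0094 eV
Total band gap = E_g(bulk) + dE = 1.4 + 0.0094 = 1.4094 eV

1.4094


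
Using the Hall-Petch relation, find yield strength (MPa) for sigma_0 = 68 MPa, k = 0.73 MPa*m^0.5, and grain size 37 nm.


d = 37 nm = 3.7e-08 m
sqrt(d) = 0.0001923538
Hall-Petch contribution = k / sqrt(d) = 0.73 / 0.0001923538 = 3795.1 MPa
sigma = sigma_0 + k/sqrt(d) = 68 + 3795.1 = 3863.1 MPa

3863.1


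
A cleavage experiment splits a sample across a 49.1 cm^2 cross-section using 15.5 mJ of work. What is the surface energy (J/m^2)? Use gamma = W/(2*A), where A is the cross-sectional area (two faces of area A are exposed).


Convert: A = 49.1 cm^2 = 0.00491 m^2, W = 15.5 mJ = 0.0155 J
Cleaving exposes two faces of area A, so total new surface = 2*A and gamma = W / (2*A)
gamma = 0.0155 / (2 * 0.00491)
gamma = 1.578 J/m^2

1.578


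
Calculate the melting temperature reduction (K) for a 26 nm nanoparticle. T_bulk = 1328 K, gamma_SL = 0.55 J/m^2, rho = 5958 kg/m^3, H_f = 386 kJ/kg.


Radius R = 26/2 = 13 nm = 1.3e-08 m
Convert H_f = 386 kJ/kg = 386000 J/kg
dT = 2 * gamma_SL * T_bulk / (rho * H_f * R)
dT = 2 * 0.55 * 1328 / (5958 * 386000 * 1.3e-08)
dT = 48.9 K

48.9


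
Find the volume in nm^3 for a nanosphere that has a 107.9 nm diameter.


Radius r = 107.9/2 = 53.95 nm
Volume V = (4/3) * pi * r^3
V = (4/3) * pi * (53.95)^3
V = 657753.18 nm^3

657753.18


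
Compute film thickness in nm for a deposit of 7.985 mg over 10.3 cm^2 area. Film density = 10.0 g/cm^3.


Convert: m = 7.985 mg = 7.9850e-06 kg, A = 10.3 cm^2 = 1.0300e-03 m^2, rho = 10.0 g/cm^3 = 10000 kg/m^3
t = m / (A * rho)
t = 7.9850e-06 / (1.0300e-03 * 10000)
t = 7.7524e-07 m = 775.2 nm

775.2


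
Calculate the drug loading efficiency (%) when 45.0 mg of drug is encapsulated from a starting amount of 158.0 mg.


Drug loading efficiency = (drug loaded / drug initial) * 100
DLE = 45.0 / 158.0 * 100
DLE = 0.2848 * 100
DLE = 28.48%

28.48


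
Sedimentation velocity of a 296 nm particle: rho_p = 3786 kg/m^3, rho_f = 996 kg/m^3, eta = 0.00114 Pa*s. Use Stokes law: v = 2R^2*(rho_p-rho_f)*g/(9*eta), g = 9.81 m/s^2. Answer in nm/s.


Radius R = 296/2 nm = 1.48e-07 m
Density difference = 3786 - 996 = 2790 kg/m^3
v = 2 * R^2 * (rho_p - rho_f) * g / (9 * eta)
v = 2 * (1.48e-07)^2 * 2790 * 9.81 / (9 * 0.00114)
v = 1.16864e-07 m/s = 116.8636 nm/s

116.8636


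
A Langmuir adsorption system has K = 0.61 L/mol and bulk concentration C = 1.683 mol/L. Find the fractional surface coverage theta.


Langmuir isotherm: theta = K*C / (1 + K*C)
K*C = 0.61 * 1.683 = 1.02663
theta = 1.02663 / (1 + 1.02663) = 1.02663 / 2.02663
theta = 0.5066

0.5066


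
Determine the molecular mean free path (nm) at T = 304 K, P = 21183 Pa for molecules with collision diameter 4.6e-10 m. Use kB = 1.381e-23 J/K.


Mean free path: lambda = kB*T / (sqrt(2) * pi * d^2 * P)
lambda = 1.381e-23 * 304 / (sqrt(2) * pi * (4.6e-10)^2 * 21183)
lambda = 2.10814e-07 m
lambda = 210.81 nm

210.81


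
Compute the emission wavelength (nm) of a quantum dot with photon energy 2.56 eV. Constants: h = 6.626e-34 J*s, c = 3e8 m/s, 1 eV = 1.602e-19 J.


Convert energy: E = 2.56 eV = 2.56 * 1.602e-19 = 4.10112e-19 J
lambda = h*c / E = 6.626e-34 * 3e8 / 4.10112e-19
lambda = 4.84697e-07 m = 484.7 nm

484.7


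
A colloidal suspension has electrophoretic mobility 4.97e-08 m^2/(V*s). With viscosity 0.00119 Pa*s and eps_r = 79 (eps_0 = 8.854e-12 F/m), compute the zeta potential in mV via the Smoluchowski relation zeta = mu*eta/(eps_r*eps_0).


Smoluchowski equation: zeta = mu * eta / (eps_r * eps_0)
zeta = 4.97e-08 * 0.00119 / (79 * 8.854e-12)
zeta = 0.084555 V = 84.55 mV

84.55


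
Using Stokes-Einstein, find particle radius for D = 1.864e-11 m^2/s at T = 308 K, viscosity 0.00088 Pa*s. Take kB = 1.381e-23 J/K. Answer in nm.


Stokes-Einstein: R = kB*T / (6*pi*eta*D)
R = 1.381e-23 * 308 / (6 * pi * 0.00088 * 1.864e-11)
R = 1.37567e-08 m = 13.76 nm

13.76


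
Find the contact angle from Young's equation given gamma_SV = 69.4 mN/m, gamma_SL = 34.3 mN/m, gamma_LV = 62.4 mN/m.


cos(theta) = (gamma_SV - gamma_SL) / gamma_LV
cos(theta) = (69.4 - 34.3) / 62.4
cos(theta) = 0.5625
theta = arccos(0.5625) = 55.77 degrees

55.77


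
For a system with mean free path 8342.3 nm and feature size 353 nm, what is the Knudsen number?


Knudsen number Kn = lambda / L
Kn = 8342.3 / 353
Kn = 23.6326

23.6326


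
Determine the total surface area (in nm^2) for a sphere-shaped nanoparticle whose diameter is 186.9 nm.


Radius r = 186.9/2 = 93.45 nm
Surface area SA = 4 * pi * r^2
SA = 4 * pi * (93.45)^2
SA = 109740.89 nm^2

109740.89


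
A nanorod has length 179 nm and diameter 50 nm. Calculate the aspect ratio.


Aspect ratio AR = length / diameter
AR = 179 / 50
AR = 3.58

3.58


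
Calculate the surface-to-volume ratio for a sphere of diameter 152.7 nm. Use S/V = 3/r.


Radius r = 152.7/2 = 76.35 nm
S/V = 3 / r = 3 / 76.35
S/V = 0.0393 nm^-1

0.0393


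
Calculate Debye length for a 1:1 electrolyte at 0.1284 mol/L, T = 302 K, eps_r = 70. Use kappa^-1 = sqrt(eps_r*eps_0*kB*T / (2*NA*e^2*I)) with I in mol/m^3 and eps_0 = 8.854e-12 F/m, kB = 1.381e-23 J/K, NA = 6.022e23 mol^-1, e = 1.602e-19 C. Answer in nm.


Ionic strength I = 0.1284 * 1^2 * 1000 = 128.4 mol/m^3
kappa^-1 = sqrt(70 * 8.854e-12 * 1.381e-23 * 302 / (2 * 6.022e23 * (1.602e-19)^2 * 128.4))
kappa^-1 = 0.807 nm

0.807


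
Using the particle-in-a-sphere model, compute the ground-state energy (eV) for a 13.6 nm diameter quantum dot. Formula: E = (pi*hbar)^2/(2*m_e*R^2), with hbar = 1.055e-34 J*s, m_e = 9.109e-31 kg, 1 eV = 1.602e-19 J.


Radius R = 13.6/2 = 6.8 nm = 6.8e-09 m
E = (pi * 1.055e-34)^2 / (2 * 9.109e-31 * (6.8e-09)^2)
E(J) = 1.30403e-21
E = E(J) / 1.602e-19 = 0.0081 eV

0.0081


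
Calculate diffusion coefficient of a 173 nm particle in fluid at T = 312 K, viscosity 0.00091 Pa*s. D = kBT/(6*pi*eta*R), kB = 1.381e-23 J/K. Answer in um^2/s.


Radius R = 173/2 = 86.5 nm = 8.65e-08 m
D = kB*T / (6*pi*eta*R)
D = 1.381e-23 * 312 / (6 * pi * 0.00091 * 8.65e-08)
D = 2.90395e-12 m^2/s = 2.904 um^2/s

2.904


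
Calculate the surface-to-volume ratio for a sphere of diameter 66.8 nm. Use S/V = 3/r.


Radius r = 66.8/2 = 33.4 nm
S/V = 3 / r = 3 / 33.4
S/V = 0.0898 nm^-1

0.0898


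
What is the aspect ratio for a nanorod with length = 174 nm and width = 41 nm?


Aspect ratio AR = length / diameter
AR = 174 / 41
AR = 4.24

4.24


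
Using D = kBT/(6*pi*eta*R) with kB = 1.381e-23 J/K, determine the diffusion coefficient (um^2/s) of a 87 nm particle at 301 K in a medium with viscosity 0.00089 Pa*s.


Radius R = 87/2 = 43.5 nm = 4.35e-08 m
D = kB*T / (6*pi*eta*R)
D = 1.381e-23 * 301 / (6 * pi * 0.00089 * 4.35e-08)
D = 5.69613e-12 m^2/s = 5.696 um^2/s

5.696


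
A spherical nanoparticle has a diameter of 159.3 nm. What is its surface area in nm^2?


Radius r = 159.3/2 = 79.65 nm
Surface area SA = 4 * pi * r^2
SA = 4 * pi * (79.65)^2
SA = 79722.59 nm^2

79722.59


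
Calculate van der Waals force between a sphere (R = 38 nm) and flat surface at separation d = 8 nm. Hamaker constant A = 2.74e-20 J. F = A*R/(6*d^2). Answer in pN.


Convert to SI: R = 38 nm = 3.8e-08 m, d = 8 nm = 8e-09 m
F = A * R / (6 * d^2)
F = 2.74e-20 * 3.8e-08 / (6 * (8e-09)^2)
F = 2.71146e-12 N = 2.711 pN

2.711


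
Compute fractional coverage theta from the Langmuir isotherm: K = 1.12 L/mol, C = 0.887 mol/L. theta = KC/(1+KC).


Langmuir isotherm: theta = K*C / (1 + K*C)
K*C = 1.12 * 0.887 = 0.99344
theta = 0.99344 / (1 + 0.99344) = 0.99344 / 1.99344
theta = 0.4984

0.4984


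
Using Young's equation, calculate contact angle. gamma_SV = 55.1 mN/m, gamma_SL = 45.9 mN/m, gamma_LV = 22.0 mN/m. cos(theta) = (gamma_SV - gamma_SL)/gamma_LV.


cos(theta) = (gamma_SV - gamma_SL) / gamma_LV
cos(theta) = (55.1 - 45.9) / 22.0
cos(theta) = 0.418182
theta = arccos(0.418182) = 65.28 degrees

65.28


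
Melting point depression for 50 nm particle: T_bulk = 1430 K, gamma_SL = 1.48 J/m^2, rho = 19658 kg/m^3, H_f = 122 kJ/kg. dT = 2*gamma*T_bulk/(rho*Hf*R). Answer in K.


Radius R = 50/2 = 25 nm = 2.5e-08 m
Convert H_f = 122 kJ/kg = 122000 J/kg
dT = 2 * gamma_SL * T_bulk / (rho * H_f * R)
dT = 2 * 1.48 * 1430 / (19658 * 122000 * 2.5e-08)
dT = 70.6 K

70.6


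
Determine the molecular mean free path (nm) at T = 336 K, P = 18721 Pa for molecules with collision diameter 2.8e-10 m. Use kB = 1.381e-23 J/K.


Mean free path: lambda = kB*T / (sqrt(2) * pi * d^2 * P)
lambda = 1.381e-23 * 336 / (sqrt(2) * pi * (2.8e-10)^2 * 18721)
lambda = 7.11579e-07 m
lambda = 711.58 nm

711.58


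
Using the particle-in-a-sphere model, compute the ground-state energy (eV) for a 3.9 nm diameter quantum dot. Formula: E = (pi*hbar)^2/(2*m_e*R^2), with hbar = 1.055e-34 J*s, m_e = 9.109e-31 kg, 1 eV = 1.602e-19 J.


Radius R = 3.9/2 = 1.95 nm = 1.95e-09 m
E = (pi * 1.055e-34)^2 / (2 * 9.109e-31 * (1.95e-09)^2)
E(J) = 1.58575e-20
E = E(J) / 1.602e-19 = 0.099 eV

0.099


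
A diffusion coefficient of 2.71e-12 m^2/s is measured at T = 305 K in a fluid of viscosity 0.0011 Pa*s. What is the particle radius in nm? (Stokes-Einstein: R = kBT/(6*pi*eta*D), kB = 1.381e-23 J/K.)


Stokes-Einstein: R = kB*T / (6*pi*eta*D)
R = 1.381e-23 * 305 / (6 * pi * 0.0011 * 2.71e-12)
R = 7.49601e-08 m = 74.96 nm

74.96


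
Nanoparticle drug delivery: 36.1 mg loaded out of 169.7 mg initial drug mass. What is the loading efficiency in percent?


Drug loading efficiency = (drug loaded / drug initial) * 100
DLE = 36.1 / 169.7 * 100
DLE = 0.2127 * 100
DLE = 21.27%

21.27


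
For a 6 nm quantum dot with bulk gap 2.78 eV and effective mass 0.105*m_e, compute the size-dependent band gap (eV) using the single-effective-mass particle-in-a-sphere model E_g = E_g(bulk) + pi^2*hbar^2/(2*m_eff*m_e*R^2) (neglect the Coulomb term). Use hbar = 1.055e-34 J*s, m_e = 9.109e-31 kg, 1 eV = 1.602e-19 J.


Radius R = 6/2 nm = 3e-09 m
Confinement energy dE = pi^2 * hbar^2 / (2 * m_eff * m_e * R^2)
dE = pi^2 * (1.055e-34)^2 / (2 * 0.105 * 9.109e-31 * (3e-09)^2) J, divided by 1.602e-19 J/eV
dE = 0.3983 eV
Total band gap = E_g(bulk) + dE = 2.78 + 0.3983 = 3.1783 eV

3.1783


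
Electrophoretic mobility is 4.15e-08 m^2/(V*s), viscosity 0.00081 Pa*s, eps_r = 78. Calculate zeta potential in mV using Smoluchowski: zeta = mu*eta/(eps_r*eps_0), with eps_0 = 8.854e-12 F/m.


Smoluchowski equation: zeta = mu * eta / (eps_r * eps_0)
zeta = 4.15e-08 * 0.00081 / (78 * 8.854e-12)
zeta = 0.048674 V = 48.67 mV

48.67


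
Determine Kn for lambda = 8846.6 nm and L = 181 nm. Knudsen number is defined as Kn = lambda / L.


Knudsen number Kn = lambda / L
Kn = 8846.6 / 181
Kn = 48.8762

48.8762


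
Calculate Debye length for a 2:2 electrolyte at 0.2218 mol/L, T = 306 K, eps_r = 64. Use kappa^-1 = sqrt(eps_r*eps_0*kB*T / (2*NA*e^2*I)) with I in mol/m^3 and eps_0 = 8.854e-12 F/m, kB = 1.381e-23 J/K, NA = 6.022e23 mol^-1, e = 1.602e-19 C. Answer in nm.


Ionic strength I = 0.2218 * 2^2 * 1000 = 887.2 mol/m^3
kappa^-1 = sqrt(64 * 8.854e-12 * 1.381e-23 * 306 / (2 * 6.022e23 * (1.602e-19)^2 * 887.2))
kappa^-1 = 0.296 nm

0.296


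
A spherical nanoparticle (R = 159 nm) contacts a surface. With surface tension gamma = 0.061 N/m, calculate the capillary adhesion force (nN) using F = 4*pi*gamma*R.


Convert radius: R = 159 nm = 1.59e-07 m
F = 4 * pi * gamma * R
F = 4 * pi * 0.061 * 1.59e-07
F = 1.21881e-07 N = 121.8812 nN

121.8812


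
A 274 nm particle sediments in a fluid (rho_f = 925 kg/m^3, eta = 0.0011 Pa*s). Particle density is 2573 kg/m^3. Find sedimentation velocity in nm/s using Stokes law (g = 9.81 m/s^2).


Radius R = 274/2 nm = 1.37e-07 m
Density difference = 2573 - 925 = 1648 kg/m^3
v = 2 * R^2 * (rho_p - rho_f) * g / (9 * eta)
v = 2 * (1.37e-07)^2 * 1648 * 9.81 / (9 * 0.0011)
v = 6.13002e-08 m/s = 61.3002 nm/s

61.3002


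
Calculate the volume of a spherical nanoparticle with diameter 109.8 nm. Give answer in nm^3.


Radius r = 109.8/2 = 54.9 nm
Volume V = (4/3) * pi * r^3
V = (4/3) * pi * (54.9)^3
V = 693115.55 nm^3

693115.55


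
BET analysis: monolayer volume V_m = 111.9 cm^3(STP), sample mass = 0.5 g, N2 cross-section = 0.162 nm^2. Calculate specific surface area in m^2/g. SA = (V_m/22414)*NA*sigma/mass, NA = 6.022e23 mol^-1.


Number of moles in monolayer = V_m / 22414 = 111.9 / 22414 = 0.00499242
Number of molecules = moles * NA = 0.00499242 * 6.022e23
SA = molecules * sigma / mass
SA = (111.9 / 22414) * 6.022e23 * 0.162e-18 / 0.5
SA = 974.1 m^2/g

974.1


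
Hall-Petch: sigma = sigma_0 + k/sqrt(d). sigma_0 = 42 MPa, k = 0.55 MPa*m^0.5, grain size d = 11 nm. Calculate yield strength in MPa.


d = 11 nm = 1.1e-08 m
sqrt(d) = 0.0001048809
Hall-Petch contribution = k / sqrt(d) = 0.55 / 0.0001048809 = 5244.0 MPa
sigma = sigma_0 + k/sqrt(d) = 42 + 5244.0 = 5286.0 MPa

5286.0


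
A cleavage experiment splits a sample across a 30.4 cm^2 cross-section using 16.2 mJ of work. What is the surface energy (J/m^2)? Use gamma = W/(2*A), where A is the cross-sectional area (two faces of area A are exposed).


Convert: A = 30.4 cm^2 = 0.00304 m^2, W = 16.2 mJ = 0.0162 J
Cleaving exposes two faces of area A, so total new surface = 2*A and gamma = W / (2*A)
gamma = 0.0162 / (2 * 0.00304)
gamma = 2.664 J/m^2

2.664


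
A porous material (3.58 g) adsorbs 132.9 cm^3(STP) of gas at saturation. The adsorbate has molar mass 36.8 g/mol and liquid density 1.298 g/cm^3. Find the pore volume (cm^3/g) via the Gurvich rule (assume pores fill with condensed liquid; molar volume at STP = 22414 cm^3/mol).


Moles adsorbed n = V_ads / 22414 = 132.9 / 22414 = 5.929330e-03 mol
Liquid volume V_liq = n * M / rho_liq = 5.929330e-03 * 36.8 / 1.298 = 0.16810 cm^3
Specific pore volume V_pore = V_liq / m_sample = 0.16810 / 3.58
V_pore = 0.047 cm^3/g

0.047


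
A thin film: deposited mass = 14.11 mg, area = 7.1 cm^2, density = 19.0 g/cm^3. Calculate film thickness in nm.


Convert: m = 14.11 mg = 1.4110e-05 kg, A = 7.1 cm^2 = 7.1000e-04 m^2, rho = 19.0 g/cm^3 = 19000 kg/m^3
t = m / (A * rho)
t = 1.4110e-05 / (7.1000e-04 * 19000)
t = 1.0460e-06 m = 1046.0 nm

1046.0


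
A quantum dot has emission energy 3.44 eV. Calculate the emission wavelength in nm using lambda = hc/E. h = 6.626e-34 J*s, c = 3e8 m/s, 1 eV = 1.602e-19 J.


Convert energy: E = 3.44 eV = 3.44 * 1.602e-19 = 5.51088e-19 J
lambda = h*c / E = 6.626e-34 * 3e8 / 5.51088e-19
lambda = 3.60705e-07 m = 360.7 nm

360.7


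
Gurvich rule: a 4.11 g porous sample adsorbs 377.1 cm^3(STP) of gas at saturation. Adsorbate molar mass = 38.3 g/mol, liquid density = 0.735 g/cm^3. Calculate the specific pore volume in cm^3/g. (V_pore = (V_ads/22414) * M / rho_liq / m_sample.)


Moles adsorbed n = V_ads / 22414 = 377.1 / 22414 = 1.682431e-02 mol
Liquid volume V_liq = n * M / rho_liq = 1.682431e-02 * 38.3 / 0.735 = 0.87670 cm^3
Specific pore volume V_pore = V_liq / m_sample = 0.87670 / 4.11
V_pore = 0.2133 cm^3/g

0.2133


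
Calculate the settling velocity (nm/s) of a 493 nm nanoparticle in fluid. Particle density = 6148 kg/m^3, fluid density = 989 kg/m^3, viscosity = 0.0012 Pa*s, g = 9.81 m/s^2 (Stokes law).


Radius R = 493/2 nm = 2.465e-07 m
Density difference = 6148 - 989 = 5159 kg/m^3
v = 2 * R^2 * (rho_p - rho_f) * g / (9 * eta)
v = 2 * (2.465e-07)^2 * 5159 * 9.81 / (9 * 0.0012)
v = 5.69475e-07 m/s = 569.4749 nm/s

569.4749


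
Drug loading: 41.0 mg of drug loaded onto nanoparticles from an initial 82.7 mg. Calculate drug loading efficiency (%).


Drug loading efficiency = (drug loaded / drug initial) * 100
DLE = 41.0 / 82.7 * 100
DLE = 0.4958 * 100
DLE = 49.58%

49.58


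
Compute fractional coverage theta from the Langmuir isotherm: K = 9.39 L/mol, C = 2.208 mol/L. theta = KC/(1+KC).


Langmuir isotherm: theta = K*C / (1 + K*C)
K*C = 9.39 * 2.208 = 20.73312
theta = 20.73312 / (1 + 20.73312) = 20.73312 / 21.73312
theta = 0.954

0.954


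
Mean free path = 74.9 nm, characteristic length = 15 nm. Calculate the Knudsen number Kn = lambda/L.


Knudsen number Kn = lambda / L
Kn = 74.9 / 15
Kn = 4.9933

4.9933


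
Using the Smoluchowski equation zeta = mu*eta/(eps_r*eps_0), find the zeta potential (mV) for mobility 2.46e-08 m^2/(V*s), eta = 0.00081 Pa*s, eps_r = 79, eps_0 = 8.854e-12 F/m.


Smoluchowski equation: zeta = mu * eta / (eps_r * eps_0)
zeta = 2.46e-08 * 0.00081 / (79 * 8.854e-12)
zeta = 0.028487 V = 28.49 mV

28.49


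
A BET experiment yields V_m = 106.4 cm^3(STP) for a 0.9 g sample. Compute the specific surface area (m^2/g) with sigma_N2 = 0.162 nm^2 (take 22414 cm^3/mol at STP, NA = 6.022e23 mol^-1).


Number of moles in monolayer = V_m / 22414 = 106.4 / 22414 = 0.00474703
Number of molecules = moles * NA = 0.00474703 * 6.022e23
SA = molecules * sigma / mass
SA = (106.4 / 22414) * 6.022e23 * 0.162e-18 / 0.9
SA = 514.6 m^2/g

514.6
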